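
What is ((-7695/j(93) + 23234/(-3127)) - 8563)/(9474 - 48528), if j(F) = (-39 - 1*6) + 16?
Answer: 125521675/590255647 ≈ 0.21266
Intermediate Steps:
j(F) = -29 (j(F) = (-39 - 6) + 16 = -45 + 16 = -29)
((-7695/j(93) + 23234/(-3127)) - 8563)/(9474 - 48528) = ((-7695/(-29) + 23234/(-3127)) - 8563)/(9474 - 48528) = ((-7695*(-1/29) + 23234*(-1/3127)) - 8563)/(-39054) = ((7695/29 - 23234/3127) - 8563)*(-1/39054) = (23388479/90683 - 8563)*(-1/39054) = -753130050/90683*(-1/39054) = 125521675/590255647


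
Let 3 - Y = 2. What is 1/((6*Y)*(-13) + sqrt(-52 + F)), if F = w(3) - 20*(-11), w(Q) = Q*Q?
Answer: -26/1969 - sqrt(177)/5907 ≈ -0.015457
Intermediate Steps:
w(Q) = Q**2
Y = 1 (Y = 3 - 1*2 = 3 - 2 = 1)
F = 229 (F = 3**2 - 20*(-11) = 9 + 220 = 229)
1/((6*Y)*(-13) + sqrt(-52 + F)) = 1/((6*1)*(-13) + sqrt(-52 + 229)) = 1/(6*(-13) + sqrt(177)) = 1/(-78 + sqrt(177))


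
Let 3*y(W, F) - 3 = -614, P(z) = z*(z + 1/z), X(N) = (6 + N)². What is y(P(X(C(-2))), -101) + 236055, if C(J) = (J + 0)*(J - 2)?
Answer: 707554/3 ≈ 2.3585e+5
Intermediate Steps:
C(J) = J*(-2 + J)
y(W, F) = -611/3 (y(W, F) = 1 + (⅓)*(-614) = 1 - 614/3 = -611/3)
y(P(X(C(-2))), -101) + 236055 = -611/3 + 236055 = 707554/3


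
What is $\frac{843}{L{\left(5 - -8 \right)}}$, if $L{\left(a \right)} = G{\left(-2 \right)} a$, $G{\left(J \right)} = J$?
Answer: $- \frac{843}{26} \approx -32.423$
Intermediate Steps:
$L{\left(a \right)} = - 2 a$
$\frac{843}{L{\left(5 - -8 \right)}} = \frac{843}{\left(-2\right) \left(5 - -8\right)} = \frac{843}{\left(-2\right) \left(5 + 8\right)} = \frac{843}{\left(-2\right) 13} = \frac{843}{-26} = 843 \left(- \frac{1}{26}\right) = - \frac{843}{26}$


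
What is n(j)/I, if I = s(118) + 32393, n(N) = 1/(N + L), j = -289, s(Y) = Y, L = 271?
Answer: -1/585198 ≈ -1.7088e-6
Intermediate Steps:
n(N) = 1/(271 + N) (n(N) = 1/(N + 271) = 1/(271 + N))
I = 32511 (I = 118 + 32393 = 32511)
n(j)/I = 1/((271 - 289)*32511) = (1/32511)/(-18) = -1/18*1/32511 = -1/585198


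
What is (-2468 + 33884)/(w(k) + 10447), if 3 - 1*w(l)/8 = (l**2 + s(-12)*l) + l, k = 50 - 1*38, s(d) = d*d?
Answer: -31416/4601 ≈ -6.8281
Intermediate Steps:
s(d) = d**2
k = 12 (k = 50 - 38 = 12)
w(l) = 24 - 1160*l - 8*l**2 (w(l) = 24 - 8*((l**2 + (-12)**2*l) + l) = 24 - 8*((l**2 + 144*l) + l) = 24 - 8*(l**2 + 145*l) = 24 + (-1160*l - 8*l**2) = 24 - 1160*l - 8*l**2)
(-2468 + 33884)/(w(k) + 10447) = (-2468 + 33884)/((24 - 1160*12 - 8*12**2) + 10447) = 31416/((24 - 13920 - 8*144) + 10447) = 31416/((24 - 13920 - 1152) + 10447) = 31416/(-15048 + 10447) = 31416/(-4601) = 31416*(-1/4601) = -31416/4601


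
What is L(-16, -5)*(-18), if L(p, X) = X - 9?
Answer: 252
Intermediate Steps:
L(p, X) = -9 + X
L(-16, -5)*(-18) = (-9 - 5)*(-18) = -14*(-18) = 252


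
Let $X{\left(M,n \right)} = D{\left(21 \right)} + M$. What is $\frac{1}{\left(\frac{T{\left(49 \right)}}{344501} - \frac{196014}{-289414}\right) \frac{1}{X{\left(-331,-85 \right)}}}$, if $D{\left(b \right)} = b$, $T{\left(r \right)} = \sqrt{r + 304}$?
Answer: $- \frac{260891126251333388542095}{569987283418709244176} + \frac{1118153081764934095 \sqrt{353}}{569987283418709244176} \approx -457.68$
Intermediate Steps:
$T{\left(r \right)} = \sqrt{304 + r}$
$X{\left(M,n \right)} = 21 + M$
$\frac{1}{\left(\frac{T{\left(49 \right)}}{344501} - \frac{196014}{-289414}\right) \frac{1}{X{\left(-331,-85 \right)}}} = \frac{1}{\left(\frac{\sqrt{304 + 49}}{344501} - \frac{196014}{-289414}\right) \frac{1}{21 - 331}} = \frac{1}{\left(\sqrt{353} \cdot \frac{1}{344501} - - \frac{98007}{144707}\right) \frac{1}{-310}} = \frac{1}{\left(\frac{\sqrt{353}}{344501} + \frac{98007}{144707}\right) \left(- \frac{1}{310}\right)} = \frac{1}{\left(\frac{98007}{144707} + \frac{\sqrt{353}}{344501}\right) \left(- \frac{1}{310}\right)} = \frac{1}{- \frac{98007}{44859170} - \frac{\sqrt{353}}{106795310}}$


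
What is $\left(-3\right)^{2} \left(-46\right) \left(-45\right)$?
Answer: $18630$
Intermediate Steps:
$\left(-3\right)^{2} \left(-46\right) \left(-45\right) = 9 \left(-46\right) \left(-45\right) = \left(-414\right) \left(-45\right) = 18630$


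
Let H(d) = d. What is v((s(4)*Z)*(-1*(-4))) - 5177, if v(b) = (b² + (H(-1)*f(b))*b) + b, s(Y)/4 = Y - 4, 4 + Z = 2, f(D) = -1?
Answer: -5177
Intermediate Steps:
Z = -2 (Z = -4 + 2 = -2)
s(Y) = -16 + 4*Y (s(Y) = 4*(Y - 4) = 4*(-4 + Y) = -16 + 4*Y)
v(b) = b² + 2*b (v(b) = (b² + (-1*(-1))*b) + b = (b² + 1*b) + b = (b² + b) + b = (b + b²) + b = b² + 2*b)
v((s(4)*Z)*(-1*(-4))) - 5177 = (((-16 + 4*4)*(-2))*(-1*(-4)))*(2 + ((-16 + 4*4)*(-2))*(-1*(-4))) - 5177 = (((-16 + 16)*(-2))*4)*(2 + ((-16 + 16)*(-2))*4) - 5177 = ((0*(-2))*4)*(2 + (0*(-2))*4) - 5177 = (0*4)*(2 + 0*4) - 5177 = 0*(2 + 0) - 5177 = 0*2 - 5177 = 0 - 5177 = -5177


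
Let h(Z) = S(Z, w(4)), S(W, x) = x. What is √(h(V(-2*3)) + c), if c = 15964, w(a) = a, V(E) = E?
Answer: 4*√998 ≈ 126.36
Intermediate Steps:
h(Z) = 4
√(h(V(-2*3)) + c) = √(4 + 15964) = √15968 = 4*√998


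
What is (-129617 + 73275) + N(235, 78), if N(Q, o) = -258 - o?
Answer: -56678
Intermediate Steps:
(-129617 + 73275) + N(235, 78) = (-129617 + 73275) + (-258 - 1*78) = -56342 + (-258 - 78) = -56342 - 336 = -56678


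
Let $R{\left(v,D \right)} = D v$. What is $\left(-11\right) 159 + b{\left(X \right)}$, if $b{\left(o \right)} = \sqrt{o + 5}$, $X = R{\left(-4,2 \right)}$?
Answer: $-1749 + i \sqrt{3} \approx -1749.0 + 1.732 i$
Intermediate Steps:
$X = -8$ ($X = 2 \left(-4\right) = -8$)
$b{\left(o \right)} = \sqrt{5 + o}$
$\left(-11\right) 159 + b{\left(X \right)} = \left(-11\right) 159 + \sqrt{5 - 8} = -1749 + \sqrt{-3} = -1749 + i \sqrt{3}$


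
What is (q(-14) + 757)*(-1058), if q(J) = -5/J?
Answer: -5608987/7 ≈ -8.0128e+5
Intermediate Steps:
(q(-14) + 757)*(-1058) = (-5/(-14) + 757)*(-1058) = (-5*(-1/14) + 757)*(-1058) = (5/14 + 757)*(-1058) = (10603/14)*(-1058) = -5608987/7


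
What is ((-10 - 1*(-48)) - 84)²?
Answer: 2116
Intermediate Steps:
((-10 - 1*(-48)) - 84)² = ((-10 + 48) - 84)² = (38 - 84)² = (-46)² = 2116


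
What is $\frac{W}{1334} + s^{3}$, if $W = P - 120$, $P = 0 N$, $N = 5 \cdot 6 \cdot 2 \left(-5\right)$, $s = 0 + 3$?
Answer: $\frac{17949}{667} \approx 26.91$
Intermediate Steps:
$s = 3$
$N = -300$ ($N = 5 \cdot 12 \left(-5\right) = 60 \left(-5\right) = -300$)
$P = 0$ ($P = 0 \left(-300\right) = 0$)
$W = -120$ ($W = 0 - 120 = -120$)
$\frac{W}{1334} + s^{3} = - \frac{120}{1334} + 3^{3} = \left(-120\right) \frac{1}{1334} + 27 = - \frac{60}{667} + 27 = \frac{17949}{667}$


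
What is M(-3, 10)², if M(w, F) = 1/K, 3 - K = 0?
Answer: ⅑ ≈ 0.11111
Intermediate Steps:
K = 3 (K = 3 - 1*0 = 3 + 0 = 3)
M(w, F) = ⅓ (M(w, F) = 1/3 = ⅓)
M(-3, 10)² = (⅓)² = ⅑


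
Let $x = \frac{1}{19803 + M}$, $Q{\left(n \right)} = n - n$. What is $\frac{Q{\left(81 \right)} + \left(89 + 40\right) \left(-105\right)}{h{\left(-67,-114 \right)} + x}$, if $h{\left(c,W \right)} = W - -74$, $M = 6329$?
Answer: $\frac{353957940}{1045279} \approx 338.63$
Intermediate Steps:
$Q{\left(n \right)} = 0$
$h{\left(c,W \right)} = 74 + W$ ($h{\left(c,W \right)} = W + 74 = 74 + W$)
$x = \frac{1}{26132}$ ($x = \frac{1}{19803 + 6329} = \frac{1}{26132} \approx 3.8267 \cdot 10^{-5}$)
$\frac{Q{\left(81 \right)} + \left(89 + 40\right) \left(-105\right)}{h{\left(-67,-114 \right)} + x} = \frac{0 + \left(89 + 40\right) \left(-105\right)}{\left(74 - 114\right) + \frac{1}{26132}} = \frac{0 + 129 \left(-105\right)}{-40 + \frac{1}{26132}} = \frac{0 - 13545}{- \frac{1045279}{26132}} = \left(-13545\right) \left(- \frac{26132}{1045279}\right) = \frac{353957940}{1045279}$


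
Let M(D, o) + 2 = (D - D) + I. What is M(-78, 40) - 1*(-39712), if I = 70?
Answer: 39780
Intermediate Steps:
M(D, o) = 68 (M(D, o) = -2 + ((D - D) + 70) = -2 + (0 + 70) = -2 + 70 = 68)
M(-78, 40) - 1*(-39712) = 68 - 1*(-39712) = 68 + 39712 = 39780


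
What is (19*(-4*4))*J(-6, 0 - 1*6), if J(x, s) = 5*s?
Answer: 9120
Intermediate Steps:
(19*(-4*4))*J(-6, 0 - 1*6) = (19*(-4*4))*(5*(0 - 1*6)) = (19*(-16))*(5*(0 - 6)) = -1520*(-6) = -304*(-30) = 9120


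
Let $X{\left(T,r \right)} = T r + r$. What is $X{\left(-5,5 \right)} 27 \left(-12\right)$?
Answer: $6480$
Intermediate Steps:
$X{\left(T,r \right)} = r + T r$
$X{\left(-5,5 \right)} 27 \left(-12\right) = 5 \left(1 - 5\right) 27 \left(-12\right) = 5 \left(-4\right) 27 \left(-12\right) = \left(-20\right) 27 \left(-12\right) = \left(-540\right) \left(-12\right) = 6480$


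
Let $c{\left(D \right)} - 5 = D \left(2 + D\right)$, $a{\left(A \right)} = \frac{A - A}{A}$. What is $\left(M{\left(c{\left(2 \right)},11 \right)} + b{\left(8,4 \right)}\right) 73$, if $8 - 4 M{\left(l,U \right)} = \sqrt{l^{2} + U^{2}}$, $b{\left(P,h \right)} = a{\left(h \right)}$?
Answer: $146 - \frac{73 \sqrt{290}}{4} \approx -164.79$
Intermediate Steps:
$a{\left(A \right)} = 0$ ($a{\left(A \right)} = \frac{0}{A} = 0$)
$b{\left(P,h \right)} = 0$
$c{\left(D \right)} = 5 + D \left(2 + D\right)$
$M{\left(l,U \right)} = 2 - \frac{\sqrt{U^{2} + l^{2}}}{4}$ ($M{\left(l,U \right)} = 2 - \frac{\sqrt{l^{2} + U^{2}}}{4} = 2 - \frac{\sqrt{U^{2} + l^{2}}}{4}$)
$\left(M{\left(c{\left(2 \right)},11 \right)} + b{\left(8,4 \right)}\right) 73 = \left(\left(2 - \frac{\sqrt{11^{2} + \left(5 + 2^{2} + 2 \cdot 2\right)^{2}}}{4}\right) + 0\right) 73 = \left(\left(2 - \frac{\sqrt{121 + \left(5 + 4 + 4\right)^{2}}}{4}\right) + 0\right) 73 = \left(\left(2 - \frac{\sqrt{121 + 13^{2}}}{4}\right) + 0\right) 73 = \left(\left(2 - \frac{\sqrt{121 + 169}}{4}\right) + 0\right) 73 = \left(\left(2 - \frac{\sqrt{290}}{4}\right) + 0\right) 73 = \left(2 - \frac{\sqrt{290}}{4}\right) 73 = 146 - \frac{73 \sqrt{290}}{4}$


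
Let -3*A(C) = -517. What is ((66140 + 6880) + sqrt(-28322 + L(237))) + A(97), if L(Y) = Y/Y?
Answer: 219577/3 + I*sqrt(28321) ≈ 73192.0 + 168.29*I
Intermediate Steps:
A(C) = 517/3 (A(C) = -1/3*(-517) = 517/3)
L(Y) = 1
((66140 + 6880) + sqrt(-28322 + L(237))) + A(97) = ((66140 + 6880) + sqrt(-28322 + 1)) + 517/3 = (73020 + sqrt(-28321)) + 517/3 = (73020 + I*sqrt(28321)) + 517/3 = 219577/3 + I*sqrt(28321)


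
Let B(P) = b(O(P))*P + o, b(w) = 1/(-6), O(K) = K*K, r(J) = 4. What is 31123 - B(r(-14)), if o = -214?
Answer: 94013/3 ≈ 31338.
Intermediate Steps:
O(K) = K**2
b(w) = -1/6
B(P) = -214 - P/6 (B(P) = -P/6 - 214 = -214 - P/6)
31123 - B(r(-14)) = 31123 - (-214 - 1/6*4) = 31123 - (-214 - 2/3) = 31123 - 1*(-644/3) = 31123 + 644/3 = 94013/3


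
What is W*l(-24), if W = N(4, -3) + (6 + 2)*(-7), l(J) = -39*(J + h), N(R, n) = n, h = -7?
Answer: -71331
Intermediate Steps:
l(J) = 273 - 39*J (l(J) = -39*(J - 7) = -39*(-7 + J) = 273 - 39*J)
W = -59 (W = -3 + (6 + 2)*(-7) = -3 + 8*(-7) = -3 - 56 = -59)
W*l(-24) = -59*(273 - 39*(-24)) = -59*(273 + 936) = -59*1209 = -71331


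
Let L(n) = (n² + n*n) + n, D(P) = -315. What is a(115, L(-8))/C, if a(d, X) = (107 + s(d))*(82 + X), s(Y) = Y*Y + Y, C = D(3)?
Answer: -388042/45 ≈ -8623.2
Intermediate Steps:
L(n) = n + 2*n² (L(n) = (n² + n²) + n = 2*n² + n = n + 2*n²)
C = -315
s(Y) = Y + Y² (s(Y) = Y² + Y = Y + Y²)
a(d, X) = (82 + X)*(107 + d*(1 + d)) (a(d, X) = (107 + d*(1 + d))*(82 + X) = (82 + X)*(107 + d*(1 + d)))
a(115, L(-8))/C = (8774 + 107*(-8*(1 + 2*(-8))) + 82*115*(1 + 115) - 8*(1 + 2*(-8))*115*(1 + 115))/(-315) = (8774 + 107*(-8*(1 - 16)) + 82*115*116 - 8*(1 - 16)*115*116)*(-1/315) = (8774 + 107*(-8*(-15)) + 1093880 - 8*(-15)*115*116)*(-1/315) = (8774 + 107*120 + 1093880 + 120*115*116)*(-1/315) = (8774 + 12840 + 1093880 + 1600800)*(-1/315) = 2716294*(-1/315) = -388042/45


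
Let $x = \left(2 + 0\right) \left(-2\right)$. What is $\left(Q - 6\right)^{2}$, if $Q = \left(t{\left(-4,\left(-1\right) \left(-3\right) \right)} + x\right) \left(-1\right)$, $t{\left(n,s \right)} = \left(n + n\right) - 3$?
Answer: $81$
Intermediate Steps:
$x = -4$ ($x = 2 \left(-2\right) = -4$)
$t{\left(n,s \right)} = -3 + 2 n$ ($t{\left(n,s \right)} = 2 n - 3 = -3 + 2 n$)
$Q = 15$ ($Q = \left(\left(-3 + 2 \left(-4\right)\right) - 4\right) \left(-1\right) = \left(\left(-3 - 8\right) - 4\right) \left(-1\right) = \left(-11 - 4\right) \left(-1\right) = \left(-15\right) \left(-1\right) = 15$)
$\left(Q - 6\right)^{2} = \left(15 - 6\right)^{2} = 9^{2} = 81$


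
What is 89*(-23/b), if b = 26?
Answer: -2047/26 ≈ -78.731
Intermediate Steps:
89*(-23/b) = 89*(-23/26) = -2047/26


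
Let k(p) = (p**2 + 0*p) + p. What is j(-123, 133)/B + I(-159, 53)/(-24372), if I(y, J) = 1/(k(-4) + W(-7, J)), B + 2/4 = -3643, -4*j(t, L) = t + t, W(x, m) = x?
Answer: -4998689/295997940 ≈ -0.016888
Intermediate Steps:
k(p) = p + p**2 (k(p) = (p**2 + 0) + p = p**2 + p = p + p**2)
j(t, L) = -t/2 (j(t, L) = -(t + t)/4 = -t/2)
B = -7287/2 (B = -1/2 - 3643 = -7287/2 ≈ -3643.5)
I(y, J) = 1/5 (I(y, J) = 1/(-4*(1 - 4) - 7) = 1/(-4*(-3) - 7) = 1/(12 - 7) = 1/5)
j(-123, 133)/B + I(-159, 53)/(-24372) = (-1/2*(-123))/(-7287/2) + (1/5)/(-24372) = (123/2)*(-2/7287) + (1/5)*(-1/24372) = -41/2429 - 1/121860 = -4998689/295997940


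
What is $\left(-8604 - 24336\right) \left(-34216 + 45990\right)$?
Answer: $-387835560$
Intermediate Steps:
$\left(-8604 - 24336\right) \left(-34216 + 45990\right) = \left(-32940\right) 11774 = -387835560$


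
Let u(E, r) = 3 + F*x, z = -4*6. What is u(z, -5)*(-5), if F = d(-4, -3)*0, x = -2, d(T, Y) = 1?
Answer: -15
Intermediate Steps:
F = 0 (F = 1*0 = 0)
z = -24
u(E, r) = 3 (u(E, r) = 3 + 0*(-2) = 3 + 0 = 3)
u(z, -5)*(-5) = 3*(-5) = -15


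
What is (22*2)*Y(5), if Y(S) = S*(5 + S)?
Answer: 2200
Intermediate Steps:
(22*2)*Y(5) = (22*2)*(5*(5 + 5)) = 44*(5*10) = 44*50 = 2200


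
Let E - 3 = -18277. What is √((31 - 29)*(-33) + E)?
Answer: 2*I*√4585 ≈ 135.43*I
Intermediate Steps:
E = -18274 (E = 3 - 18277 = -18274)
√((31 - 29)*(-33) + E) = √((31 - 29)*(-33) - 18274) = √(2*(-33) - 18274) = √(-66 - 18274) = √(-18340) = 2*I*√4585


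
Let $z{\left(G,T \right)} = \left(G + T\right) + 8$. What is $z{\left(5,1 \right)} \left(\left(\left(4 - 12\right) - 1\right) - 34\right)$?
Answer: $-602$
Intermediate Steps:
$z{\left(G,T \right)} = 8 + G + T$
$z{\left(5,1 \right)} \left(\left(\left(4 - 12\right) - 1\right) - 34\right) = \left(8 + 5 + 1\right) \left(\left(\left(4 - 12\right) - 1\right) - 34\right) = 14 \left(\left(-8 - 1\right) - 34\right) = 14 \left(-9 - 34\right) = 14 \left(-43\right) = -602$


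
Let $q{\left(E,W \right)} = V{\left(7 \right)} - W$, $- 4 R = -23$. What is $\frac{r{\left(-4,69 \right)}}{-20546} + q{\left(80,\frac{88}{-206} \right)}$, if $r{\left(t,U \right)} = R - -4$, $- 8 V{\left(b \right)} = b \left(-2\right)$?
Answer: $\frac{18425745}{8464952} \approx 2.1767$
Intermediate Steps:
$R = \frac{23}{4}$ ($R = \left(- \frac{1}{4}\right) \left(-23\right) = \frac{23}{4} \approx 5.75$)
$V{\left(b \right)} = \frac{b}{4}$ ($V{\left(b \right)} = - \frac{b \left(-2\right)}{8} = - \frac{\left(-2\right) b}{8} = \frac{b}{4}$)
$r{\left(t,U \right)} = \frac{39}{4}$ ($r{\left(t,U \right)} = \frac{23}{4} - -4 = \frac{23}{4} + 4 = \frac{39}{4}$)
$q{\left(E,W \right)} = \frac{7}{4} - W$ ($q{\left(E,W \right)} = \frac{1}{4} \cdot 7 - W = \frac{7}{4} - W$)
$\frac{r{\left(-4,69 \right)}}{-20546} + q{\left(80,\frac{88}{-206} \right)} = \frac{39}{4 \left(-20546\right)} + \left(\frac{7}{4} - \frac{88}{-206}\right) = \frac{39}{4} \left(- \frac{1}{20546}\right) + \left(\frac{7}{4} - 88 \left(- \frac{1}{206}\right)\right) = - \frac{39}{82184} + \left(\frac{7}{4} - - \frac{44}{103}\right) = - \frac{39}{82184} + \left(\frac{7}{4} + \frac{44}{103}\right) = - \frac{39}{82184} + \frac{897}{412} = \frac{18425745}{8464952}$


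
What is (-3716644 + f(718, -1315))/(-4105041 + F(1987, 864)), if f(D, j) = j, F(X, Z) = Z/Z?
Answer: 3717959/4105040 ≈ 0.90571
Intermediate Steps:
F(X, Z) = 1
(-3716644 + f(718, -1315))/(-4105041 + F(1987, 864)) = (-3716644 - 1315)/(-4105041 + 1) = -3717959/(-4105040) = -3717959*(-1/4105040) = 3717959/4105040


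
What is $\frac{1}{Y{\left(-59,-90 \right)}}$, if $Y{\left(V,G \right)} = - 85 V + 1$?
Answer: $\frac{1}{5016} \approx 0.00019936$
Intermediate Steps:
$Y{\left(V,G \right)} = 1 - 85 V$
$\frac{1}{Y{\left(-59,-90 \right)}} = \frac{1}{1 - -5015} = \frac{1}{1 + 5015} = \frac{1}{5016}$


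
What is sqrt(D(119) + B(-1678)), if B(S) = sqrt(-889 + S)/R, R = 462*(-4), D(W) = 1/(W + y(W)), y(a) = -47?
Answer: sqrt(11858 - 462*I*sqrt(2567))/924 ≈ 0.14937 - 0.091774*I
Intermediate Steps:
D(W) = 1/(-47 + W) (D(W) = 1/(W - 47) = 1/(-47 + W))
R = -1848
B(S) = -sqrt(-889 + S)/1848 (B(S) = sqrt(-889 + S)/(-1848) = sqrt(-889 + S)*(-1/1848) = -sqrt(-889 + S)/1848)
sqrt(D(119) + B(-1678)) = sqrt(1/(-47 + 119) - sqrt(-889 - 1678)/1848) = sqrt(1/72 - I*sqrt(2567)/1848)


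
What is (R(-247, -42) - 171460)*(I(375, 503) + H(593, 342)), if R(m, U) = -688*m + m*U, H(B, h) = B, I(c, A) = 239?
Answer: 7363200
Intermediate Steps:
R(m, U) = -688*m + U*m
(R(-247, -42) - 171460)*(I(375, 503) + H(593, 342)) = (-247*(-688 - 42) - 171460)*(239 + 593) = (-247*(-730) - 171460)*832 = (180310 - 171460)*832 = 8850*832 = 7363200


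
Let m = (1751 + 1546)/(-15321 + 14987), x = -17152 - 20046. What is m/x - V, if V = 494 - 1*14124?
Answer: 24191560351/1774876 ≈ 13630.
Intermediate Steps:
x = -37198
V = -13630 (V = 494 - 14124 = -13630)
m = -3297/334 (m = 3297/(-334) = 3297*(-1/334) = -3297/334 ≈ -9.8713)
m/x - V = -3297/334/(-37198) - 1*(-13630) = -3297/334*(-1/37198) + 13630 = 471/1774876 + 13630 = 24191560351/1774876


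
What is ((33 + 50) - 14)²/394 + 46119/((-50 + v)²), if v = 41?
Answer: 6185509/10638 ≈ 581.45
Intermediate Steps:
((33 + 50) - 14)²/394 + 46119/((-50 + v)²) = ((33 + 50) - 14)²/394 + 46119/((-50 + 41)²) = (83 - 14)²*(1/394) + 46119/((-9)²) = 69²*(1/394) + 46119/81 = 4761*(1/394) + 46119*(1/81) = 4761/394 + 15373/27 = 6185509/10638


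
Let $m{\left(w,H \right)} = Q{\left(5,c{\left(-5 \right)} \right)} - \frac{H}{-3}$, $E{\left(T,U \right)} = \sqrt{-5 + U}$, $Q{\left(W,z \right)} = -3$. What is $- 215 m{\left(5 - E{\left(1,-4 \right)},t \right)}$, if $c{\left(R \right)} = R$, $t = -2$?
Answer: $\frac{2365}{3} \approx 788.33$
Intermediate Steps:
$m{\left(w,H \right)} = -3 + \frac{H}{3}$ ($m{\left(w,H \right)} = -3 - \frac{H}{-3} = -3 - H \left(- \frac{1}{3}\right) = -3 - - \frac{H}{3} = -3 + \frac{H}{3}$)
$- 215 m{\left(5 - E{\left(1,-4 \right)},t \right)} = - 215 \left(-3 + \frac{1}{3} \left(-2\right)\right) = - 215 \left(-3 - \frac{2}{3}\right) = \left(-215\right) \left(- \frac{11}{3}\right) = \frac{2365}{3}$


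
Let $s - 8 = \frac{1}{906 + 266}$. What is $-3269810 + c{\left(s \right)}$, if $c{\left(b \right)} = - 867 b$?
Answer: $- \frac{3840347179}{1172} \approx -3.2767 \cdot 10^{6}$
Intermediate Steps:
$s = \frac{9377}{1172}$ ($s = 8 + \frac{1}{906 + 266} = 8 + \frac{1}{1172} = \frac{9377}{1172} \approx 8.0009$)
$-3269810 + c{\left(s \right)} = -3269810 - \frac{8129859}{1172} = - \frac{3840347179}{1172}$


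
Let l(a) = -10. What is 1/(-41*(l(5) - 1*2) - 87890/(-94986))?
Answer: 47493/23410501 ≈ 0.0020287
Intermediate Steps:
1/(-41*(l(5) - 1*2) - 87890/(-94986)) = 1/(-41*(-10 - 1*2) - 87890/(-94986)) = 1/(-41*(-10 - 2) - 87890*(-1/94986)) = 1/(-41*(-12) + 43945/47493) = 1/(492 + 43945/47493) = 1/(23410501/47493) = 47493/23410501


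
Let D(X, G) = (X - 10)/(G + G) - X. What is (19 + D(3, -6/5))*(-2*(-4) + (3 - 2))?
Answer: 681/4 ≈ 170.25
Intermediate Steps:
D(X, G) = -X + (-10 + X)/(2*G) (D(X, G) = (-10 + X)/((2*G)) - X = (-10 + X)*(1/(2*G)) - X = (-10 + X)/(2*G) - X = -X + (-10 + X)/(2*G))
(19 + D(3, -6/5))*(-2*(-4) + (3 - 2)) = (19 + (-5 + (½)*3 - 1*(-6/5)*3)/((-6/5)))*(-2*(-4) + (3 - 2)) = (19 + (-5 + 3/2 - 1*(-6*⅕)*3)/((-6*⅕)))*(8 + 1) = (19 + (-5 + 3/2 - 1*(-6/5)*3)/(-6/5))*9 = (19 - 5*(-5 + 3/2 + 18/5)/6)*9 = (19 - ⅚*⅒)*9 = (19 - 1/12)*9 = (227/12)*9 = 681/4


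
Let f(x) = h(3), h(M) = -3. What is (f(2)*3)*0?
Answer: 0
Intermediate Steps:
f(x) = -3
(f(2)*3)*0 = -3*3*0 = -9*0 = 0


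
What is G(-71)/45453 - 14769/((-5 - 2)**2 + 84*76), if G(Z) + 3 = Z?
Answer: -671771399/292399149 ≈ -2.2974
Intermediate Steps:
G(Z) = -3 + Z
G(-71)/45453 - 14769/((-5 - 2)**2 + 84*76) = (-3 - 71)/45453 - 14769/((-5 - 2)**2 + 84*76) = -74*1/45453 - 14769/((-7)**2 + 6384) = -74/45453 - 14769/(49 + 6384) = -74/45453 - 14769/6433 = -671771399/292399149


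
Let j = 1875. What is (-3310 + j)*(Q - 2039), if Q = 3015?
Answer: -1400560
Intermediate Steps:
(-3310 + j)*(Q - 2039) = (-3310 + 1875)*(3015 - 2039) = -1435*976 = -1400560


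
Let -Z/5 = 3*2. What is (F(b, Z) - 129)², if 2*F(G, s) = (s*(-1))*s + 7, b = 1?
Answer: 1324801/4 ≈ 3.3120e+5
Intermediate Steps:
Z = -30 (Z = -15*2 = -5*6 = -30)
F(G, s) = 7/2 - s²/2 (F(G, s) = ((s*(-1))*s + 7)/2 = ((-s)*s + 7)/2 = (-s² + 7)/2 = (7 - s²)/2 = 7/2 - s²/2)
(F(b, Z) - 129)² = ((7/2 - ½*(-30)²) - 129)² = ((7/2 - ½*900) - 129)² = ((7/2 - 450) - 129)² = (-893/2 - 129)² = (-1151/2)² = 1324801/4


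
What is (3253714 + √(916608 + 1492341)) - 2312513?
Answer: 941201 + 3*√267661 ≈ 9.4275e+5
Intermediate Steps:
(3253714 + √(916608 + 1492341)) - 2312513 = (3253714 + √2408949) - 2312513 = (3253714 + 3*√267661) - 2312513 = 941201 + 3*√267661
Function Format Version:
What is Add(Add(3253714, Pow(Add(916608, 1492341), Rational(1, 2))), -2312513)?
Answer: Add(941201, Mul(3, Pow(267661, Rational(1, 2)))) ≈ 9.4275e+5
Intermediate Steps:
Add(Add(3253714, Pow(Add(916608, 1492341), Rational(1, 2))), -2312513) = Add(Add(3253714, Pow(2408949, Rational(1, 2))), -2312513) = Add(Add(3253714, Mul(3, Pow(267661, Rational(1, 2)))), -2312513) = Add(941201, Mul(3, Pow(267661, Rational(1, 2))))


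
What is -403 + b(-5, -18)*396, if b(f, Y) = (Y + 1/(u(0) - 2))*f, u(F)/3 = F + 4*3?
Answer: 598039/17 ≈ 35179.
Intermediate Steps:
u(F) = 36 + 3*F (u(F) = 3*(F + 4*3) = 3*(F + 12) = 3*(12 + F) = 36 + 3*F)
b(f, Y) = f*(1/34 + Y) (b(f, Y) = (Y + 1/((36 + 3*0) - 2))*f = (Y + 1/((36 + 0) - 2))*f = (Y + 1/(36 - 2))*f = (Y + 1/34)*f = (1/34 + Y)*f = f*(1/34 + Y))
-403 + b(-5, -18)*396 = -403 - 5*(1/34 - 18)*396 = -403 - 5*(-611/34)*396 = -403 + (3055/34)*396 = -403 + 604890/17 = 598039/17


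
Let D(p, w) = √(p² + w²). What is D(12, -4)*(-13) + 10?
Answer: 10 - 52*√10 ≈ -154.44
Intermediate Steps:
D(12, -4)*(-13) + 10 = √(12² + (-4)²)*(-13) + 10 = √(144 + 16)*(-13) + 10 = √160*(-13) + 10 = (4*√10)*(-13) + 10 = -52*√10 + 10 = 10 - 52*√10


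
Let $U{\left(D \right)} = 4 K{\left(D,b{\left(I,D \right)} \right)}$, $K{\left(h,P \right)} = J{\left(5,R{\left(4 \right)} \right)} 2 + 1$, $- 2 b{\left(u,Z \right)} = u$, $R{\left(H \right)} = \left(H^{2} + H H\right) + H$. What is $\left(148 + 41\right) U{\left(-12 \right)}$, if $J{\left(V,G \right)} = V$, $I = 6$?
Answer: $8316$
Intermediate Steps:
$R{\left(H \right)} = H + 2 H^{2}$ ($R{\left(H \right)} = \left(H^{2} + H^{2}\right) + H = 2 H^{2} + H = H + 2 H^{2}$)
$b{\left(u,Z \right)} = - \frac{u}{2}$
$K{\left(h,P \right)} = 11$ ($K{\left(h,P \right)} = 5 \cdot 2 + 1 = 10 + 1 = 11$)
$U{\left(D \right)} = 44$ ($U{\left(D \right)} = 4 \cdot 11 = 44$)
$\left(148 + 41\right) U{\left(-12 \right)} = \left(148 + 41\right) 44 = 189 \cdot 44 = 8316$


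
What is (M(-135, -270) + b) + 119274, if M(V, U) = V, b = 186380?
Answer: 305519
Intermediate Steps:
(M(-135, -270) + b) + 119274 = (-135 + 186380) + 119274 = 186245 + 119274 = 305519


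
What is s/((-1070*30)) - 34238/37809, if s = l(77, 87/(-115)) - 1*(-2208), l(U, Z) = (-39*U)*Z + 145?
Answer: -12208210042/11630993625 ≈ -1.0496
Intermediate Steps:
l(U, Z) = 145 - 39*U*Z (l(U, Z) = -39*U*Z + 145 = 145 - 39*U*Z)
s = 531856/115 (s = (145 - 39*77*87/(-115)) - 1*(-2208) = (145 - 39*77*87*(-1/115)) + 2208 = (145 - 39*77*(-87/115)) + 2208 = (145 + 261261/115) + 2208 = 277936/115 + 2208 = 531856/115 ≈ 4624.8)
s/((-1070*30)) - 34238/37809 = 531856/(115*((-1070*30))) - 34238/37809 = (531856/115)/(-32100) - 34238*1/37809 = (531856/115)*(-1/32100) - 34238/37809 = -132964/922875 - 34238/37809 = -12208210042/11630993625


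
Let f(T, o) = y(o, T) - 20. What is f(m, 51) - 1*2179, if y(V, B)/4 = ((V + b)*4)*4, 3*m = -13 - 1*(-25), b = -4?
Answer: 809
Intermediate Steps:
m = 4 (m = (-13 - 1*(-25))/3 = (-13 + 25)/3 = (⅓)*12 = 4)
y(V, B) = -256 + 64*V (y(V, B) = 4*(((V - 4)*4)*4) = 4*(((-4 + V)*4)*4) = 4*((-16 + 4*V)*4) = 4*(-64 + 16*V) = -256 + 64*V)
f(T, o) = -276 + 64*o (f(T, o) = (-256 + 64*o) - 20 = -276 + 64*o)
f(m, 51) - 1*2179 = (-276 + 64*51) - 1*2179 = (-276 + 3264) - 2179 = 2988 - 2179 = 809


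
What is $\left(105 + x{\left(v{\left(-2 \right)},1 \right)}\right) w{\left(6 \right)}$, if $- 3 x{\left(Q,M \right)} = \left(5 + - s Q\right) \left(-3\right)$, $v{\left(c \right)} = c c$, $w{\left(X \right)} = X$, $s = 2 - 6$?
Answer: $756$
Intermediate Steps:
$s = -4$ ($s = 2 - 6 = -4$)
$v{\left(c \right)} = c^{2}$
$x{\left(Q,M \right)} = 5 + 4 Q$ ($x{\left(Q,M \right)} = - \frac{\left(5 + \left(-1\right) \left(-4\right) Q\right) \left(-3\right)}{3} = - \frac{\left(5 + 4 Q\right) \left(-3\right)}{3} = - \frac{-15 - 12 Q}{3} = 5 + 4 Q$)
$\left(105 + x{\left(v{\left(-2 \right)},1 \right)}\right) w{\left(6 \right)} = \left(105 + \left(5 + 4 \left(-2\right)^{2}\right)\right) 6 = \left(105 + \left(5 + 4 \cdot 4\right)\right) 6 = \left(105 + \left(5 + 16\right)\right) 6 = \left(105 + 21\right) 6 = 126 \cdot 6 = 756$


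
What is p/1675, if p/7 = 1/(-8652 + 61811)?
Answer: 7/89041325 ≈ 7.8615e-8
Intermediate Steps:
p = 7/53159 (p = 7/(-8652 + 61811) = 7/53159 ≈ 0.00013168)
p/1675 = (7/53159)/1675 = (7/53159)*(1/1675) = 7/89041325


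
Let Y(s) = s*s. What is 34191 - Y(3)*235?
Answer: 32076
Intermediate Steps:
Y(s) = s²
34191 - Y(3)*235 = 34191 - 3²*235 = 34191 - 9*235 = 34191 - 1*2115 = 34191 - 2115 = 32076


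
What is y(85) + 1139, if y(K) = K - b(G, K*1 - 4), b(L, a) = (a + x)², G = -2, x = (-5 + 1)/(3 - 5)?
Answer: -5665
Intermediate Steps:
x = 2 (x = -4/(-2) = -4*(-½) = 2)
b(L, a) = (2 + a)² (b(L, a) = (a + 2)² = (2 + a)²)
y(K) = K - (-2 + K)² (y(K) = K - (2 + (K*1 - 4))² = K - (2 + (K - 4))² = K - (2 + (-4 + K))² = K - (-2 + K)²)
y(85) + 1139 = (85 - (-2 + 85)²) + 1139 = (85 - 1*83²) + 1139 = (85 - 1*6889) + 1139 = (85 - 6889) + 1139 = -6804 + 1139 = -5665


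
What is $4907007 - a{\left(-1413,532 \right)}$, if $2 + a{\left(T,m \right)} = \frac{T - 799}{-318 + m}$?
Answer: $\frac{525051069}{107} \approx 4.907 \cdot 10^{6}$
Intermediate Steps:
$a{\left(T,m \right)} = -2 + \frac{-799 + T}{-318 + m}$ ($a{\left(T,m \right)} = -2 + \frac{T - 799}{-318 + m} = -2 + \frac{-799 + T}{-318 + m}$)
$4907007 - a{\left(-1413,532 \right)} = 4907007 - \frac{-163 - 1413 - 1064}{-318 + 532} = 4907007 - \frac{-163 - 1413 - 1064}{214} = 4907007 - \frac{1}{214} \left(-2640\right) = 4907007 - - \frac{1320}{107} = 4907007 + \frac{1320}{107} = \frac{525051069}{107}$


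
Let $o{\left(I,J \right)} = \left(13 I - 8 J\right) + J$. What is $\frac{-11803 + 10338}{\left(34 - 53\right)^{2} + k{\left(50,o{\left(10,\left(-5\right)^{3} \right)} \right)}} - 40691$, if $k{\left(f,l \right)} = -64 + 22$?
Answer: $- \frac{12981894}{319} \approx -40696.0$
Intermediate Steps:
$o{\left(I,J \right)} = - 7 J + 13 I$ ($o{\left(I,J \right)} = \left(- 8 J + 13 I\right) + J = - 7 J + 13 I$)
$k{\left(f,l \right)} = -42$
$\frac{-11803 + 10338}{\left(34 - 53\right)^{2} + k{\left(50,o{\left(10,\left(-5\right)^{3} \right)} \right)}} - 40691 = \frac{-11803 + 10338}{\left(34 - 53\right)^{2} - 42} - 40691 = - \frac{1465}{\left(-19\right)^{2} - 42} - 40691 = - \frac{1465}{361 - 42} - 40691 = - \frac{1465}{319} - 40691 = - \frac{12981894}{319}$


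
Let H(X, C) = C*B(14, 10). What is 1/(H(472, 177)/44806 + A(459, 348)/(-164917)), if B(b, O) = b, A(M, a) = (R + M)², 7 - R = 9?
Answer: -3694635551/4474511984 ≈ -0.82571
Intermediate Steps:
R = -2 (R = 7 - 1*9 = 7 - 9 = -2)
A(M, a) = (-2 + M)²
H(X, C) = 14*C (H(X, C) = C*14 = 14*C)
1/(H(472, 177)/44806 + A(459, 348)/(-164917)) = 1/((14*177)/44806 + (-2 + 459)²/(-164917)) = 1/(2478*(1/44806) + 457²*(-1/164917)) = 1/(1239/22403 + 208849*(-1/164917)) = 1/(1239/22403 - 208849/164917) = 1/(-4474511984/3694635551) = -3694635551/4474511984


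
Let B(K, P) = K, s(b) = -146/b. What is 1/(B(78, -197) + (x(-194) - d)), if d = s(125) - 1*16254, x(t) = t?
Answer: 125/2017396 ≈ 6.1961e-5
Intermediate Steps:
d = -2031896/125 (d = -146/125 - 1*16254 = -146*1/125 - 16254 = -146/125 - 16254 = -2031896/125 ≈ -16255.)
1/(B(78, -197) + (x(-194) - d)) = 1/(78 + (-194 - 1*(-2031896/125))) = 1/(78 + (-194 + 2031896/125)) = 1/(78 + 2007646/125) = 1/(2017396/125) = 125/2017396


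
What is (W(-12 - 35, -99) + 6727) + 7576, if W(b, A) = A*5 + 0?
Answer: 13808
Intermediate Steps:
W(b, A) = 5*A (W(b, A) = 5*A + 0 = 5*A)
(W(-12 - 35, -99) + 6727) + 7576 = (5*(-99) + 6727) + 7576 = (-495 + 6727) + 7576 = 6232 + 7576 = 13808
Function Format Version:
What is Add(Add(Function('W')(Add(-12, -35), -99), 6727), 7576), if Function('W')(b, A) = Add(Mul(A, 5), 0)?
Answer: 13808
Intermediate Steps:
Function('W')(b, A) = Mul(5, A) (Function('W')(b, A) = Add(Mul(5, A), 0) = Mul(5, A))
Add(Add(Function('W')(Add(-12, -35), -99), 6727), 7576) = Add(Add(Mul(5, -99), 6727), 7576) = Add(Add(-495, 6727), 7576) = Add(6232, 7576) = 13808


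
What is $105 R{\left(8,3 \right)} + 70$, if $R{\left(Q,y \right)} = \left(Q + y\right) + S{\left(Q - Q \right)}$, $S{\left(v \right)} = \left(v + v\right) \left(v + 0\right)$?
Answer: $1225$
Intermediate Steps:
$S{\left(v \right)} = 2 v^{2}$ ($S{\left(v \right)} = 2 v v = 2 v^{2}$)
$R{\left(Q,y \right)} = Q + y$ ($R{\left(Q,y \right)} = \left(Q + y\right) + 2 \left(Q - Q\right)^{2} = \left(Q + y\right) + 2 \cdot 0^{2} = \left(Q + y\right) + 2 \cdot 0 = \left(Q + y\right) + 0 = Q + y$)
$105 R{\left(8,3 \right)} + 70 = 105 \left(8 + 3\right) + 70 = 105 \cdot 11 + 70 = 1155 + 70 = 1225$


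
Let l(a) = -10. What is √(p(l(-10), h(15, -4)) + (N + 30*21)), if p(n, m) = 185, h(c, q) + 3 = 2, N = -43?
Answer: 2*√193 ≈ 27.785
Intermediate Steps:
h(c, q) = -1 (h(c, q) = -3 + 2 = -1)
√(p(l(-10), h(15, -4)) + (N + 30*21)) = √(185 + (-43 + 30*21)) = √(185 + (-43 + 630)) = √(185 + 587) = √772 = 2*√193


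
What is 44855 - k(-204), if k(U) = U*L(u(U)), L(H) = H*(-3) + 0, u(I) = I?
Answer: 169703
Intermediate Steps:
L(H) = -3*H (L(H) = -3*H + 0 = -3*H)
k(U) = -3*U**2 (k(U) = U*(-3*U) = -3*U**2)
44855 - k(-204) = 44855 - (-3)*(-204)**2 = 44855 - (-3)*41616 = 44855 - 1*(-124848) = 44855 + 124848 = 169703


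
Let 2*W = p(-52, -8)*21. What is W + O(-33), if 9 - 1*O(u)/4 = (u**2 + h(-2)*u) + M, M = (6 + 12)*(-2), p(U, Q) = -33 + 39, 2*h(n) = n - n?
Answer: -4113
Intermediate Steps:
h(n) = 0 (h(n) = (n - n)/2 = (1/2)*0 = 0)
p(U, Q) = 6
M = -36 (M = 18*(-2) = -36)
W = 63 (W = (6*21)/2 = (1/2)*126 = 63)
O(u) = 180 - 4*u**2 (O(u) = 36 - 4*((u**2 + 0*u) - 36) = 36 - 4*((u**2 + 0) - 36) = 36 - 4*(u**2 - 36) = 36 - 4*(-36 + u**2) = 36 + (144 - 4*u**2) = 180 - 4*u**2)
W + O(-33) = 63 + (180 - 4*(-33)**2) = 63 + (180 - 4*1089) = 63 + (180 - 4356) = 63 - 4176 = -4113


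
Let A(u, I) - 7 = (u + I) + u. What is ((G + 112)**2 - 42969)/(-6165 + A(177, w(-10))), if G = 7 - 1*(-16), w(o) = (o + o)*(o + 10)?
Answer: 6186/1451 ≈ 4.2633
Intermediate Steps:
w(o) = 2*o*(10 + o) (w(o) = (2*o)*(10 + o) = 2*o*(10 + o))
A(u, I) = 7 + I + 2*u (A(u, I) = 7 + ((u + I) + u) = 7 + ((I + u) + u) = 7 + (I + 2*u) = 7 + I + 2*u)
G = 23 (G = 7 + 16 = 23)
((G + 112)**2 - 42969)/(-6165 + A(177, w(-10))) = ((23 + 112)**2 - 42969)/(-6165 + (7 + 2*(-10)*(10 - 10) + 2*177)) = (135**2 - 42969)/(-6165 + (7 + 2*(-10)*0 + 354)) = (18225 - 42969)/(-6165 + (7 + 0 + 354)) = -24744/(-6165 + 361) = -24744/(-5804) = -24744*(-1/5804) = 6186/1451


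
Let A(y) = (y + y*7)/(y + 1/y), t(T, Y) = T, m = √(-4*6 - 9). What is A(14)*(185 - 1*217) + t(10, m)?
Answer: -48206/197 ≈ -244.70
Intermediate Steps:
m = I*√33 (m = √(-24 - 9) = √(-33) = I*√33 ≈ 5.7446*I)
A(y) = 8*y/(y + 1/y) (A(y) = (y + 7*y)/(y + 1/y) = (8*y)/(y + 1/y) = 8*y/(y + 1/y))
A(14)*(185 - 1*217) + t(10, m) = (8*14²/(1 + 14²))*(185 - 1*217) + 10 = (8*196/(1 + 196))*(185 - 217) + 10 = (8*196/197)*(-32) + 10 = (8*196*(1/197))*(-32) + 10 = (1568/197)*(-32) + 10 = -50176/197 + 10 = -48206/197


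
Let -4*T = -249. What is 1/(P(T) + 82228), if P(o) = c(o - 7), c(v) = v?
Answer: 4/329133 ≈ 1.2153e-5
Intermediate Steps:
T = 249/4 (T = -¼*(-249) = 249/4 ≈ 62.250)
P(o) = -7 + o (P(o) = o - 7 = -7 + o)
1/(P(T) + 82228) = 1/((-7 + 249/4) + 82228) = 1/(221/4 + 82228) = 1/(329133/4) = 4/329133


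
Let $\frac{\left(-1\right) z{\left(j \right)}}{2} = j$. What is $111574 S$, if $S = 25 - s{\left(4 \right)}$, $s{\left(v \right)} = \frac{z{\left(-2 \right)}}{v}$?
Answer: $2677776$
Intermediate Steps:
$z{\left(j \right)} = - 2 j$
$s{\left(v \right)} = \frac{4}{v}$ ($s{\left(v \right)} = \frac{\left(-2\right) \left(-2\right)}{v} = \frac{4}{v}$)
$S = 24$ ($S = 25 - \frac{4}{4} = 25 - 4 \cdot \frac{1}{4} = 25 - 1 = 24$)
$111574 S = 111574 \cdot 24 = 2677776$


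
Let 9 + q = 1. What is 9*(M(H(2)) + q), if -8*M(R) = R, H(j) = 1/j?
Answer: -1161/16 ≈ -72.563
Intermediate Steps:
M(R) = -R/8
q = -8 (q = -9 + 1 = -8)
9*(M(H(2)) + q) = 9*(-⅛/2 - 8) = 9*(-⅛*½ - 8) = 9*(-1/16 - 8) = 9*(-129/16) = -1161/16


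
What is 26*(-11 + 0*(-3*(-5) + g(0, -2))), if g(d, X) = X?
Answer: -286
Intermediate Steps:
26*(-11 + 0*(-3*(-5) + g(0, -2))) = 26*(-11 + 0*(-3*(-5) - 2)) = 26*(-11 + 0*(15 - 2)) = 26*(-11 + 0*13) = 26*(-11 + 0) = 26*(-11) = -286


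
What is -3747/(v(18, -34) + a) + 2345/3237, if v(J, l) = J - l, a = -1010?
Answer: 14375549/3101046 ≈ 4.6357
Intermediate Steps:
-3747/(v(18, -34) + a) + 2345/3237 = -3747/((18 - 1*(-34)) - 1010) + 2345/3237 = -3747/((18 + 34) - 1010) + 2345*(1/3237) = -3747/(52 - 1010) + 2345/3237 = -3747/(-958) + 2345/3237 = -3747*(-1/958) + 2345/3237 = 3747/958 + 2345/3237 = 14375549/3101046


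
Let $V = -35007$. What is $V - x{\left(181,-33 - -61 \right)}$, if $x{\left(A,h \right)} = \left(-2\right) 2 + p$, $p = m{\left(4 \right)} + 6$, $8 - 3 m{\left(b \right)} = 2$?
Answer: $-35011$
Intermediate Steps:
$m{\left(b \right)} = 2$ ($m{\left(b \right)} = \frac{8}{3} - \frac{2}{3} = 2$)
$p = 8$ ($p = 2 + 6 = 8$)
$x{\left(A,h \right)} = 4$ ($x{\left(A,h \right)} = \left(-2\right) 2 + 8 = -4 + 8 = 4$)
$V - x{\left(181,-33 - -61 \right)} = -35007 - 4 = -35011$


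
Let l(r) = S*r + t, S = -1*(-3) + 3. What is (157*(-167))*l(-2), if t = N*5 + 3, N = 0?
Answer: 235971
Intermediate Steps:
S = 6 (S = 3 + 3 = 6)
t = 3 (t = 0*5 + 3 = 0 + 3 = 3)
l(r) = 3 + 6*r (l(r) = 6*r + 3 = 3 + 6*r)
(157*(-167))*l(-2) = (157*(-167))*(3 + 6*(-2)) = -26219*(3 - 12) = -26219*(-9) = 235971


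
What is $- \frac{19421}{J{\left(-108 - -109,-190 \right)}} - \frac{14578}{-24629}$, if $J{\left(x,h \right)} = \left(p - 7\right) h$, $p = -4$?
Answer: $- \frac{40713799}{4679510} \approx -8.7004$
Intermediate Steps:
$J{\left(x,h \right)} = - 11 h$ ($J{\left(x,h \right)} = \left(-4 - 7\right) h = - 11 h$)
$- \frac{19421}{J{\left(-108 - -109,-190 \right)}} - \frac{14578}{-24629} = - \frac{19421}{\left(-11\right) \left(-190\right)} - \frac{14578}{-24629} = - \frac{19421}{2090} - - \frac{14578}{24629} = \left(-19421\right) \frac{1}{2090} + \frac{14578}{24629} = - \frac{19421}{2090} + \frac{14578}{24629} = - \frac{40713799}{4679510}$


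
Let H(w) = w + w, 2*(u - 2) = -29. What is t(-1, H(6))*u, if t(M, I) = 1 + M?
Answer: 0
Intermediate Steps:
u = -25/2 (u = 2 + (½)*(-29) = 2 - 29/2 = -25/2 ≈ -12.500)
H(w) = 2*w
t(-1, H(6))*u = (1 - 1)*(-25/2) = 0*(-25/2) = 0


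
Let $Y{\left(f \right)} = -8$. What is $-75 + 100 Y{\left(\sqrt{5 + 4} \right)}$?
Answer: $-875$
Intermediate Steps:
$-75 + 100 Y{\left(\sqrt{5 + 4} \right)} = -75 + 100 \left(-8\right) = -75 - 800 = -875$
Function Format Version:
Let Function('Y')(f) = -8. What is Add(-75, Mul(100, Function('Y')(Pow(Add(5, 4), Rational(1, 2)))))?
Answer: -875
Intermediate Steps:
Add(-75, Mul(100, Function('Y')(Pow(Add(5, 4), Rational(1, 2))))) = Add(-75, Mul(100, -8)) = Add(-75, -800) = -875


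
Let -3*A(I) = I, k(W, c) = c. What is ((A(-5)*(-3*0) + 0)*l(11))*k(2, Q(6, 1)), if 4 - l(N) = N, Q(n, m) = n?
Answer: 0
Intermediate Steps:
l(N) = 4 - N
A(I) = -I/3
((A(-5)*(-3*0) + 0)*l(11))*k(2, Q(6, 1)) = (((-⅓*(-5))*(-3*0) + 0)*(4 - 1*11))*6 = (((5/3)*0 + 0)*(4 - 11))*6 = ((0 + 0)*(-7))*6 = (0*(-7))*6 = 0*6 = 0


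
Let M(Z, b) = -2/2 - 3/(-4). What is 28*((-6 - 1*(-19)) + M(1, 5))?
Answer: 357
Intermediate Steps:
M(Z, b) = -1/4 (M(Z, b) = -2*1/2 - 3*(-1/4) = -1 + 3/4 = -1/4)
28*((-6 - 1*(-19)) + M(1, 5)) = 28*((-6 - 1*(-19)) - 1/4) = 28*((-6 + 19) - 1/4) = 28*(13 - 1/4) = 28*(51/4) = 357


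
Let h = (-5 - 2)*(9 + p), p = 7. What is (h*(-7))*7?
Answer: 5488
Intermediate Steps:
h = -112 (h = (-5 - 2)*(9 + 7) = -7*16 = -112)
(h*(-7))*7 = -112*(-7)*7 = 784*7 = 5488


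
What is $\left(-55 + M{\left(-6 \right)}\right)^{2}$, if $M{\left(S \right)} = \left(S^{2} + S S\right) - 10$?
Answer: $49$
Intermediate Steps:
$M{\left(S \right)} = -10 + 2 S^{2}$ ($M{\left(S \right)} = \left(S^{2} + S^{2}\right) - 10 = 2 S^{2} - 10 = -10 + 2 S^{2}$)
$\left(-55 + M{\left(-6 \right)}\right)^{2} = \left(-55 - \left(10 - 2 \left(-6\right)^{2}\right)\right)^{2} = \left(-55 + \left(-10 + 2 \cdot 36\right)\right)^{2} = \left(-55 + \left(-10 + 72\right)\right)^{2} = \left(-55 + 62\right)^{2} = 7^{2} = 49$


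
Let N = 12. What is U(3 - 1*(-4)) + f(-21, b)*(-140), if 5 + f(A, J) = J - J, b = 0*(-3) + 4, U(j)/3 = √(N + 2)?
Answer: 700 + 3*√14 ≈ 711.22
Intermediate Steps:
U(j) = 3*√14 (U(j) = 3*√(12 + 2) = 3*√14)
b = 4 (b = 0 + 4 = 4)
f(A, J) = -5 (f(A, J) = -5 + (J - J) = -5 + 0 = -5)
U(3 - 1*(-4)) + f(-21, b)*(-140) = 3*√14 - 5*(-140) = 3*√14 + 700 = 700 + 3*√14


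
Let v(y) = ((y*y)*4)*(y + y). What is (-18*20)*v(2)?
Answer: -23040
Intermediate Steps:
v(y) = 8*y³ (v(y) = (y²*4)*(2*y) = (4*y²)*(2*y) = 8*y³)
(-18*20)*v(2) = (-18*20)*(8*2³) = -2880*8 = -360*64 = -23040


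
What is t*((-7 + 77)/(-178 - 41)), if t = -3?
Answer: 70/73 ≈ 0.95890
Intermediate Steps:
t*((-7 + 77)/(-178 - 41)) = -3*(-7 + 77)/(-178 - 41) = -210/(-219) = -210*(-1)/219 = -3*(-70/219) = 70/73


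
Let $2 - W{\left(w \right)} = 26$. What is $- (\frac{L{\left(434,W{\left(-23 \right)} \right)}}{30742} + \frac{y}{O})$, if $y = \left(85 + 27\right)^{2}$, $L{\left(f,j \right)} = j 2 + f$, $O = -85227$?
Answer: $\frac{176365013}{1310024217} \approx 0.13463$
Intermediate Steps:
$W{\left(w \right)} = -24$ ($W{\left(w \right)} = 2 - 26 = -24$)
$L{\left(f,j \right)} = f + 2 j$ ($L{\left(f,j \right)} = 2 j + f = f + 2 j$)
$y = 12544$ ($y = 112^{2} = 12544$)
$- (\frac{L{\left(434,W{\left(-23 \right)} \right)}}{30742} + \frac{y}{O}) = - (\frac{434 + 2 \left(-24\right)}{30742} + \frac{12544}{-85227}) = - (\left(434 - 48\right) \frac{1}{30742} + 12544 \left(- \frac{1}{85227}\right)) = - (386 \cdot \frac{1}{30742} - \frac{12544}{85227}) = - (\frac{193}{15371} - \frac{12544}{85227}) = \left(-1\right) \left(- \frac{176365013}{1310024217}\right) = \frac{176365013}{1310024217}$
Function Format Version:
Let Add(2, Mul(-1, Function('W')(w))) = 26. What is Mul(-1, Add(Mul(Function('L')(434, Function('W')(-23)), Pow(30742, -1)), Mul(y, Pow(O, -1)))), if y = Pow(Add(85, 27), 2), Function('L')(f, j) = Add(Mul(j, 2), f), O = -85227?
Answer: Rational(176365013, 1310024217) ≈ 0.13463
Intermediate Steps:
Function('W')(w) = -24 (Function('W')(w) = Add(2, Mul(-1, 26)) = Add(2, -26) = -24)
Function('L')(f, j) = Add(f, Mul(2, j)) (Function('L')(f, j) = Add(Mul(2, j), f) = Add(f, Mul(2, j)))
y = 12544 (y = Pow(112, 2) = 12544)
Mul(-1, Add(Mul(Function('L')(434, Function('W')(-23)), Pow(30742, -1)), Mul(y, Pow(O, -1)))) = Mul(-1, Add(Mul(Add(434, Mul(2, -24)), Pow(30742, -1)), Mul(12544, Pow(-85227, -1)))) = Mul(-1, Add(Mul(Add(434, -48), Rational(1, 30742)), Mul(12544, Rational(-1, 85227)))) = Mul(-1, Add(Mul(386, Rational(1, 30742)), Rational(-12544, 85227))) = Mul(-1, Add(Rational(193, 15371), Rational(-12544, 85227))) = Mul(-1, Rational(-176365013, 1310024217)) = Rational(176365013, 1310024217)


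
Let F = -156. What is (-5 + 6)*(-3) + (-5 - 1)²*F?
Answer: -5619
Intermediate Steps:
(-5 + 6)*(-3) + (-5 - 1)²*F = (-5 + 6)*(-3) + (-5 - 1)²*(-156) = 1*(-3) + (-6)²*(-156) = -3 + 36*(-156) = -3 - 5616 = -5619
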